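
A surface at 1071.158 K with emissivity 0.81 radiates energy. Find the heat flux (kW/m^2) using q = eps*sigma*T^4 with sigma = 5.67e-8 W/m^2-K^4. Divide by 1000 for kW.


T^4 = 1.3165e+12
q = 0.81 * 5.67e-8 * 1.3165e+12 / 1000 = 60.462 kW/m^2

60.462 kW/m^2


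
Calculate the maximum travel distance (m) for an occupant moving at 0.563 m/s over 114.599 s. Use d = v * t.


d = 0.563 * 114.599 = 64.519 m

64.519 m


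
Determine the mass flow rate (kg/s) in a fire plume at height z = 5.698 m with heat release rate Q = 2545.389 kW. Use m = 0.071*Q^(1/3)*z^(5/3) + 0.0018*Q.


Q^(1/3) = 13.654
z^(5/3) = 18.178
First term = 0.071 * 13.654 * 18.178 = 17.622
Second term = 0.0018 * 2545.389 = 4.5817
m = 22.203 kg/s

22.203 kg/s


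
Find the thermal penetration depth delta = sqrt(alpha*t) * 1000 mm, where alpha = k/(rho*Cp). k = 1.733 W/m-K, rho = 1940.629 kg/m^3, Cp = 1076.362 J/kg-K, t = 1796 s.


alpha = 1.733 / (1940.629 * 1076.362) = 8.2966e-07 m^2/s
alpha * t = 0.0014901
delta = sqrt(0.0014901) * 1000 = 38.601 mm

38.601 mm


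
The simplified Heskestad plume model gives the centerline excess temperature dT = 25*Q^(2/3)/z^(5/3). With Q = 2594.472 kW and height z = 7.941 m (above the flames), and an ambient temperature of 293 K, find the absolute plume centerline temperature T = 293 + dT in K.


Q^(2/3) = 188.81
z^(5/3) = 31.608
dT = 25 * 188.81 / 31.608 = 149.34 K
T = 293 + 149.34 = 442.34 K

442.34 K


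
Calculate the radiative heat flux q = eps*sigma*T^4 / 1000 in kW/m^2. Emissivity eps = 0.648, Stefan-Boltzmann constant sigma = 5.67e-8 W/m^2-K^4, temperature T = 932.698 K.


T^4 = 7.5677e+11
q = 0.648 * 5.67e-8 * 7.5677e+11 / 1000 = 27.805 kW/m^2

27.805 kW/m^2


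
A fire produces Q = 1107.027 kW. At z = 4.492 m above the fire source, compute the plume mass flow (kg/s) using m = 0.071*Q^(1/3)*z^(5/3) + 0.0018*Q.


Q^(1/3) = 10.345
z^(5/3) = 12.229
First term = 0.071 * 10.345 * 12.229 = 8.9821
Second term = 0.0018 * 1107.027 = 1.9926
m = 10.975 kg/s

10.975 kg/s


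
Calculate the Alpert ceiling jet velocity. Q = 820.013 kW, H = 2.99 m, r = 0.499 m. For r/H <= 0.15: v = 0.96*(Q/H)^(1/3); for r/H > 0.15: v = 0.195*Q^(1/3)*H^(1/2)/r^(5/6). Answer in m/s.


r/H = 0.499 / 2.99 = 0.16689
r/H > 0.15, so v = 0.195*Q^(1/3)*H^(1/2)/r^(5/6)
Q^(1/3) = 9.3600
H^(1/2) = 1.7292
r^(5/6) = 0.56030
v = 0.195 * 9.3600 * 1.7292 / 0.56030 = 5.6328 m/s

5.6328 m/s


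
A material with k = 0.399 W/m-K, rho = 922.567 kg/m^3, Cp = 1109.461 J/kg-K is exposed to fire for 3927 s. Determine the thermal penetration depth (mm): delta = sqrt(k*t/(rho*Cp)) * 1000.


alpha = 0.399 / (922.567 * 1109.461) = 3.8982e-07 m^2/s
alpha * t = 0.0015308
delta = sqrt(0.0015308) * 1000 = 39.126 mm

39.126 mm


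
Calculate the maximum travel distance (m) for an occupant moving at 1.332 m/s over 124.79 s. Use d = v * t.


d = 1.332 * 124.79 = 166.22 m

166.22 m


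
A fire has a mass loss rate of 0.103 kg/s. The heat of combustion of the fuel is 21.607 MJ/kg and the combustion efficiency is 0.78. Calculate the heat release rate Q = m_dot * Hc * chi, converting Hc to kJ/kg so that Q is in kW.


Hc = 21.607 MJ/kg = 21.607 * 1000 kJ/kg = 21607 kJ/kg
Q = 0.103 kg/s * 21607 kJ/kg * 0.78 = 1735.9 kW

1735.9 kW


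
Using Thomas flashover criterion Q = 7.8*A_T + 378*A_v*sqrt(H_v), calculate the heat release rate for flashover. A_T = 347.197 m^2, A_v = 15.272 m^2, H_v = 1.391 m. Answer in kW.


7.8*A_T = 2708.1
sqrt(H_v) = 1.1794
378*A_v*sqrt(H_v) = 6808.5
Q = 2708.1 + 6808.5 = 9516.6 kW

9516.6 kW


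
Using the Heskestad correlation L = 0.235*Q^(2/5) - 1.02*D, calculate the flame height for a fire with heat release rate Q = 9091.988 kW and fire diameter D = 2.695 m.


Q^(2/5) = 38.323
0.235 * Q^(2/5) = 9.0060
1.02 * D = 2.7489
L = 6.2571 m

6.2571 m


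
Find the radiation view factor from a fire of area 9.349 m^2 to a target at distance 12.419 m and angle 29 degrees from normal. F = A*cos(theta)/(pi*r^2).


cos(29 deg) = 0.87462
pi*r^2 = 484.53
F = 9.349 * 0.87462 / 484.53 = 0.016876

0.016876


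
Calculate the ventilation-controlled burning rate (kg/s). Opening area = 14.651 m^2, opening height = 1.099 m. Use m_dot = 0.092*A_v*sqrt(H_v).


sqrt(H_v) = 1.0483
m_dot = 0.092 * 14.651 * 1.0483 = 1.4130 kg/s

1.4130 kg/s


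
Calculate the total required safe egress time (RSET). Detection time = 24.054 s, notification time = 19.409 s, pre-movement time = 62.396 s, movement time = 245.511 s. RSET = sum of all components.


Total = 24.054 + 19.409 + 62.396 + 245.511 = 351.37 s

351.37 s


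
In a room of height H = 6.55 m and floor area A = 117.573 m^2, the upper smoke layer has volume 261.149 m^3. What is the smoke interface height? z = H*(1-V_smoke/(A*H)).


V/(A*H) = 0.33911
1 - 0.33911 = 0.66089
z = 6.55 * 0.66089 = 4.3288 m

4.3288 m


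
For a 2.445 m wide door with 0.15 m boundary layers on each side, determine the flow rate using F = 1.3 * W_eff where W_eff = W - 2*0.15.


W_eff = 2.445 - 0.30 = 2.145 m
F = 1.3 * 2.145 = 2.7885 persons/s

2.7885 persons/s


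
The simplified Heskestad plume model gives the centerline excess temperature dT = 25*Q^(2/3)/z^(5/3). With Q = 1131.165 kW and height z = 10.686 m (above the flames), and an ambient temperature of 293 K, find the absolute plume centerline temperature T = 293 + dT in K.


Q^(2/3) = 108.56
z^(5/3) = 51.843
dT = 25 * 108.56 / 51.843 = 52.352 K
T = 293 + 52.352 = 345.35 K

345.35 K


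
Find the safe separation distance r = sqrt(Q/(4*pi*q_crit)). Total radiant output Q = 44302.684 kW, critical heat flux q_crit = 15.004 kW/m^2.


4*pi*q_crit = 188.55
Q/(4*pi*q_crit) = 234.97
r = sqrt(234.97) = 15.329 m

15.329 m


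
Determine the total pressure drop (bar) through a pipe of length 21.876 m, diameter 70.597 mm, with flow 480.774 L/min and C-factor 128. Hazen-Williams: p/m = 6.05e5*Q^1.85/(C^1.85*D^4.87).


Q^1.85 = 91536
C^1.85 = 7913.0
D^4.87 = 1.0083e+09
p/m = 0.0069409 bar/m
p_total = 0.0069409 * 21.876 = 0.15184 bar

0.15184 bar


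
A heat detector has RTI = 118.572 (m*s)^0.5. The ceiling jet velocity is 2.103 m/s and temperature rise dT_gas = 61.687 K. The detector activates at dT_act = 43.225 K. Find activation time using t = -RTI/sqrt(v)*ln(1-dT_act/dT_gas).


dT_act/dT_gas = 0.70071
ln(1 - 0.70071) = -1.2064
t = -118.572 / sqrt(2.103) * -1.2064 = 98.637 s

98.637 s


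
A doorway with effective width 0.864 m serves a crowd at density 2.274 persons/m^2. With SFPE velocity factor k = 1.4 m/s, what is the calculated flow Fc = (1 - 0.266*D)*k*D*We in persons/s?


1 - 0.266*D = 1 - 0.266*2.274 = 0.39512
Fs = 0.39512 * 1.4 * 2.274 = 1.2579 persons/(s*m)
Fc = 1.2579 * 0.864 = 1.0868 persons/s

1.0868 persons/s


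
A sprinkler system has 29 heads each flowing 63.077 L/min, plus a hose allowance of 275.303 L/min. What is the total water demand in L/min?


Sprinkler demand = 29 * 63.077 = 1829.233 L/min
Total = 1829.233 + 275.303 = 2104.536 L/min

2104.536 L/min


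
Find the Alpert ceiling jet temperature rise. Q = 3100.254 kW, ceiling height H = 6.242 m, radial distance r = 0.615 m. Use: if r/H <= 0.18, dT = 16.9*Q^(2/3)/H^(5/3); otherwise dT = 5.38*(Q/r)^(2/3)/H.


r/H = 0.615 / 6.242 = 0.098526
r/H <= 0.18, so dT = 16.9*Q^(2/3)/H^(5/3)
Q^(2/3) = 212.62
H^(5/3) = 21.161
dT = 16.9 * 212.62 / 21.161 = 169.80 K

169.80 K


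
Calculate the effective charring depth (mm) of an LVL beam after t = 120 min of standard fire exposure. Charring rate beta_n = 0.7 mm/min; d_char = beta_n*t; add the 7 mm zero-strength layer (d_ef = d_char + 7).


d_char = 0.7 * 120 = 84 mm
d_ef = 84 + 1.0*7 = 91 mm

91 mm


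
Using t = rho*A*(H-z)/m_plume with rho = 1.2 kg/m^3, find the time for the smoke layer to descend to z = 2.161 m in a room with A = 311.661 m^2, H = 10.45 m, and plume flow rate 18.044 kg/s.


H - z = 8.289 m
t = 1.2 * 311.661 * 8.289 / 18.044 = 171.80 s

171.80 s


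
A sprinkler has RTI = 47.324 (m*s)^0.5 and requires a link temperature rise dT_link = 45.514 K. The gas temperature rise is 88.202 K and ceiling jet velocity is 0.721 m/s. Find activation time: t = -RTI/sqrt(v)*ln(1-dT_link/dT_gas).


dT_link/dT_gas = 0.51602
ln(1 - 0.51602) = -0.72571
t = -47.324 / sqrt(0.721) * -0.72571 = 40.446 s

40.446 s


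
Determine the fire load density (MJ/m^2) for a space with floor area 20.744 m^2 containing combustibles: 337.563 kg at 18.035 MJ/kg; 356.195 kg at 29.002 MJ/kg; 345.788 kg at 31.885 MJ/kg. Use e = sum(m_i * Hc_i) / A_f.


Total energy = 337.563*18.035 + 356.195*29.002 + 345.788*31.885
= 6087.949 + 10330.37 + 11025.45
= 27443.77 MJ
e = 27443.77 / 20.744 = 1323.0 MJ/m^2

1323.0 MJ/m^2


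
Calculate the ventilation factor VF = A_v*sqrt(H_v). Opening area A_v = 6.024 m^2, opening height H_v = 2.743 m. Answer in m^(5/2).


sqrt(H_v) = 1.6562
VF = 6.024 * 1.6562 = 9.9770 m^(5/2)

9.9770 m^(5/2)


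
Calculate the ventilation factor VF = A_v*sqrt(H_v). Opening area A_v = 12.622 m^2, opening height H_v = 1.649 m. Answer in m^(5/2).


sqrt(H_v) = 1.2841
VF = 12.622 * 1.2841 = 16.208 m^(5/2)

16.208 m^(5/2)


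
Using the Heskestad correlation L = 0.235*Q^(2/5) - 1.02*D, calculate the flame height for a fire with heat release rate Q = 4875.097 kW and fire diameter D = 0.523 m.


Q^(2/5) = 29.867
0.235 * Q^(2/5) = 7.0188
1.02 * D = 0.53346
L = 6.4853 m

6.4853 m


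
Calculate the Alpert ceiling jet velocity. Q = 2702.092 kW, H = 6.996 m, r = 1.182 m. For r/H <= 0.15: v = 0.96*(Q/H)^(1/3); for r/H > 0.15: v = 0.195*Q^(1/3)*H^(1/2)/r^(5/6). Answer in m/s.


r/H = 1.182 / 6.996 = 0.16895
r/H > 0.15, so v = 0.195*Q^(1/3)*H^(1/2)/r^(5/6)
Q^(1/3) = 13.928
H^(1/2) = 2.6450
r^(5/6) = 1.1495
v = 0.195 * 13.928 * 2.6450 / 1.1495 = 6.2495 m/s

6.2495 m/s


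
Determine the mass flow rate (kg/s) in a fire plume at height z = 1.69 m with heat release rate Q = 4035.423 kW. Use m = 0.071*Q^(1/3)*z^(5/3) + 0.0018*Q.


Q^(1/3) = 15.921
z^(5/3) = 2.3978
First term = 0.071 * 15.921 * 2.3978 = 2.7104
Second term = 0.0018 * 4035.423 = 7.2638
m = 9.9742 kg/s

9.9742 kg/s


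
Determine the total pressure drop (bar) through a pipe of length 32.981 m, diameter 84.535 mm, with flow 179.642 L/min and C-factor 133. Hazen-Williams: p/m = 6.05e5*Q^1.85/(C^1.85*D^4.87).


Q^1.85 = 14813
C^1.85 = 8494.3
D^4.87 = 2.4248e+09
p/m = 0.00043513 bar/m
p_total = 0.00043513 * 32.981 = 0.014351 bar

0.014351 bar


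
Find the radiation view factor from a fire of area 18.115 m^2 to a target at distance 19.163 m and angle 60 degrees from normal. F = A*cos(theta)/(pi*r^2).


cos(60 deg) = 0.5
pi*r^2 = 1153.7
F = 18.115 * 0.5 / 1153.7 = 0.0078511

0.0078511


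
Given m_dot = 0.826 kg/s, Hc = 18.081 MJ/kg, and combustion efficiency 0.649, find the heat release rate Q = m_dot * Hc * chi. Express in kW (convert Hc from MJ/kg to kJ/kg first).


Hc = 18.081 MJ/kg = 18.081 * 1000 kJ/kg = 18081 kJ/kg
Q = 0.826 kg/s * 18081 kJ/kg * 0.649 = 9692.8 kW

9692.8 kW


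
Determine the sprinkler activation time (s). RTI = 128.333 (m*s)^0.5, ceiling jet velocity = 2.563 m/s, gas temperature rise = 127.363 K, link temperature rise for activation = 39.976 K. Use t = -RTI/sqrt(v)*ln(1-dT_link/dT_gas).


dT_link/dT_gas = 0.31387
ln(1 - 0.31387) = -0.37669
t = -128.333 / sqrt(2.563) * -0.37669 = 30.196 s

30.196 s


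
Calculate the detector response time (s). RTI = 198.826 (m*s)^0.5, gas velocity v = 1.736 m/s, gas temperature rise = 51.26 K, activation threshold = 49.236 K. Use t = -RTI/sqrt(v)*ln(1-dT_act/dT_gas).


dT_act/dT_gas = 0.96052
ln(1 - 0.96052) = -3.2318
t = -198.826 / sqrt(1.736) * -3.2318 = 487.69 s

487.69 s


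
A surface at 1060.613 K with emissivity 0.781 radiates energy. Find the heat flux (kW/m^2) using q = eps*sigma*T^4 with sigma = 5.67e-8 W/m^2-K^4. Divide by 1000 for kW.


T^4 = 1.2654e+12
q = 0.781 * 5.67e-8 * 1.2654e+12 / 1000 = 56.035 kW/m^2

56.035 kW/m^2


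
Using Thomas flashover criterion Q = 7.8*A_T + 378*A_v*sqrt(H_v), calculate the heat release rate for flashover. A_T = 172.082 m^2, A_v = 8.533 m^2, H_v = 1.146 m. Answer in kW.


7.8*A_T = 1342.2
sqrt(H_v) = 1.0705
378*A_v*sqrt(H_v) = 3452.9
Q = 1342.2 + 3452.9 = 4795.2 kW

4795.2 kW


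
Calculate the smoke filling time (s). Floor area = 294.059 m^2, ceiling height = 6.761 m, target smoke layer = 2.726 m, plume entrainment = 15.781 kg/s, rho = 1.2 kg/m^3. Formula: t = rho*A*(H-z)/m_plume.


H - z = 4.035 m
t = 1.2 * 294.059 * 4.035 / 15.781 = 90.225 s

90.225 s


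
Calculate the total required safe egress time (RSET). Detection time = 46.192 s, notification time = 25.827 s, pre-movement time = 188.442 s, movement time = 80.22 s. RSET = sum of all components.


Total = 46.192 + 25.827 + 188.442 + 80.22 = 340.681 s

340.681 s


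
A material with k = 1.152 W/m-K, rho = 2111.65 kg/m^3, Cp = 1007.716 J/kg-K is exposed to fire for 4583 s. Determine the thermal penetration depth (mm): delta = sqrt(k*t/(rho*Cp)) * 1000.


alpha = 1.152 / (2111.65 * 1007.716) = 5.4137e-07 m^2/s
alpha * t = 0.0024811
delta = sqrt(0.0024811) * 1000 = 49.811 mm

49.811 mm


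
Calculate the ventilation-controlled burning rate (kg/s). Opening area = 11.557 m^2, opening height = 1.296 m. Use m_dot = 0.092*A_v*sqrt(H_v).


sqrt(H_v) = 1.1384
m_dot = 0.092 * 11.557 * 1.1384 = 1.2104 kg/s

1.2104 kg/s


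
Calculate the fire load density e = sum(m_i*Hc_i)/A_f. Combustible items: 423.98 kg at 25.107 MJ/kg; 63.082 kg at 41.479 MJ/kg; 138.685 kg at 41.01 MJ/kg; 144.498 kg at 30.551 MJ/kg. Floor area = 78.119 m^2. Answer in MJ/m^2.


Total energy = 423.98*25.107 + 63.082*41.479 + 138.685*41.01 + 144.498*30.551
= 10644.87 + 2616.578 + 5687.472 + 4414.558
= 23363.47 MJ
e = 23363.47 / 78.119 = 299.08 MJ/m^2

299.08 MJ/m^2


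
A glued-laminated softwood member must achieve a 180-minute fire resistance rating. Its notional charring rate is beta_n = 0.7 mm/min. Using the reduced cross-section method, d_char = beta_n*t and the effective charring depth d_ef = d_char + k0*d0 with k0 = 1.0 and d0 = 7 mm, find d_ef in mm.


d_char = 0.7 * 180 = 126 mm
d_ef = 126 + 1.0*7 = 133 mm

133 mm


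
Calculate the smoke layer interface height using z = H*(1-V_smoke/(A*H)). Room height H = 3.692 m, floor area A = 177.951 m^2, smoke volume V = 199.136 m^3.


V/(A*H) = 0.30310
1 - 0.30310 = 0.69690
z = 3.692 * 0.69690 = 2.5730 m

2.5730 m


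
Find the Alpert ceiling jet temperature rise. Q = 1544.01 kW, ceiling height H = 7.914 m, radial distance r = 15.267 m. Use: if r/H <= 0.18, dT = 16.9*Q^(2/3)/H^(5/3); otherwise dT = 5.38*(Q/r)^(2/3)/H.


r/H = 15.267 / 7.914 = 1.9291
r/H > 0.18, so dT = 5.38*(Q/r)^(2/3)/H
Q/r = 101.13
(Q/r)^(2/3) = 21.707
dT = 5.38 * 21.707 / 7.914 = 14.757 K

14.757 K


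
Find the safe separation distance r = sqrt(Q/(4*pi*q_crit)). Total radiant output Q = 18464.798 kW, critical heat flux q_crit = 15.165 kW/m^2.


4*pi*q_crit = 190.57
Q/(4*pi*q_crit) = 96.893
r = sqrt(96.893) = 9.8434 m

9.8434 m


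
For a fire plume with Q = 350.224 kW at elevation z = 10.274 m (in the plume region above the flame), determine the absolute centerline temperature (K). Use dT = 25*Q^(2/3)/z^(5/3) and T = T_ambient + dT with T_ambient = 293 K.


Q^(2/3) = 49.686
z^(5/3) = 48.555
dT = 25 * 49.686 / 48.555 = 25.582 K
T = 293 + 25.582 = 318.58 K

318.58 K


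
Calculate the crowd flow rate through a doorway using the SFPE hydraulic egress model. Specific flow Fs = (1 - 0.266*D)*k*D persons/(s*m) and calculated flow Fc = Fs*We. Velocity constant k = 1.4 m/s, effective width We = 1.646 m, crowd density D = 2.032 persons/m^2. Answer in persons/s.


1 - 0.266*D = 1 - 0.266*2.032 = 0.45949
Fs = 0.45949 * 1.4 * 2.032 = 1.3072 persons/(s*m)
Fc = 1.3072 * 1.646 = 2.1516 persons/s

2.1516 persons/s


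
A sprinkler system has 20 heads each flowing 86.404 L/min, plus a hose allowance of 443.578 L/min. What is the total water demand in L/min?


Sprinkler demand = 20 * 86.404 = 1728.08 L/min
Total = 1728.08 + 443.578 = 2171.658 L/min

2171.658 L/min


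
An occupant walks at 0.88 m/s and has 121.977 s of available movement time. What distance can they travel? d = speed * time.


d = 0.88 * 121.977 = 107.34 m

107.34 m


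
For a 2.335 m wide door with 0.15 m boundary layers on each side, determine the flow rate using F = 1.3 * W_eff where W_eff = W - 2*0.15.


W_eff = 2.335 - 0.30 = 2.035 m
F = 1.3 * 2.035 = 2.6455 persons/s

2.6455 persons/s


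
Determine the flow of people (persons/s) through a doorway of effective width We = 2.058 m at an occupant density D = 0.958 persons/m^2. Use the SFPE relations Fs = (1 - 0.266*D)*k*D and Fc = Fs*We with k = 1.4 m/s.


1 - 0.266*D = 1 - 0.266*0.958 = 0.74517
Fs = 0.74517 * 1.4 * 0.958 = 0.99942 persons/(s*m)
Fc = 0.99942 * 2.058 = 2.0568 persons/s

2.0568 persons/s


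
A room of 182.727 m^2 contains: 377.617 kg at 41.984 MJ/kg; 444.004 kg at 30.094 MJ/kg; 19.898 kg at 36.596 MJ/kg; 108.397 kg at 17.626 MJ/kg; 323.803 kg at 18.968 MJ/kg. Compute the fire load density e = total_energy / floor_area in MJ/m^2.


Total energy = 377.617*41.984 + 444.004*30.094 + 19.898*36.596 + 108.397*17.626 + 323.803*18.968
= 15853.87 + 13361.86 + 728.1872 + 1910.606 + 6141.895
= 37996.42 MJ
e = 37996.42 / 182.727 = 207.94 MJ/m^2

207.94 MJ/m^2


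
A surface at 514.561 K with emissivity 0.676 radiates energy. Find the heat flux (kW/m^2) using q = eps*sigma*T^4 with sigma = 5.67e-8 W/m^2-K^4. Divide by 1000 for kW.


T^4 = 7.0105e+10
q = 0.676 * 5.67e-8 * 7.0105e+10 / 1000 = 2.6871 kW/m^2

2.6871 kW/m^2


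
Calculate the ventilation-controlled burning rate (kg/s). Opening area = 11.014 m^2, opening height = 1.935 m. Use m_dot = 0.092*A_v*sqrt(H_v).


sqrt(H_v) = 1.3910
m_dot = 0.092 * 11.014 * 1.3910 = 1.4095 kg/s

1.4095 kg/s


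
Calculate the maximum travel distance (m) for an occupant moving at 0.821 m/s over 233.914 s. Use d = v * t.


d = 0.821 * 233.914 = 192.04 m

192.04 m


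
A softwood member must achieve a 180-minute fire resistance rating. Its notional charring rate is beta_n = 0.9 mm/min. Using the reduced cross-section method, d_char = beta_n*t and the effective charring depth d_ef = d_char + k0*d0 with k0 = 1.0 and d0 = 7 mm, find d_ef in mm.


d_char = 0.9 * 180 = 162 mm
d_ef = 162 + 1.0*7 = 169 mm

169 mm


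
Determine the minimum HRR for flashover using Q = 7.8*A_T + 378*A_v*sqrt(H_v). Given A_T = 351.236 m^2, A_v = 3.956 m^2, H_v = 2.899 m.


7.8*A_T = 2739.6
sqrt(H_v) = 1.7026
378*A_v*sqrt(H_v) = 2546.1
Q = 2739.6 + 2546.1 = 5285.7 kW

5285.7 kW


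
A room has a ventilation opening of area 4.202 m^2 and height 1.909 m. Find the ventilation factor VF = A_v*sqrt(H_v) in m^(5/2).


sqrt(H_v) = 1.3817
VF = 4.202 * 1.3817 = 5.8058 m^(5/2)

5.8058 m^(5/2)


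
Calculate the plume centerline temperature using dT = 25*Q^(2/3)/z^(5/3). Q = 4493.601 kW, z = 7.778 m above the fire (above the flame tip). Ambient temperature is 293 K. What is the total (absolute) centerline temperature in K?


Q^(2/3) = 272.31
z^(5/3) = 30.534
dT = 25 * 272.31 / 30.534 = 222.96 K
T = 293 + 222.96 = 515.96 K

515.96 K


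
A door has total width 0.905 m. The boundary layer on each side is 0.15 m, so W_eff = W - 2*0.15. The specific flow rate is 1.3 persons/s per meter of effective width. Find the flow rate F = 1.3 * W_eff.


W_eff = 0.905 - 0.30 = 0.605 m
F = 1.3 * 0.605 = 0.78650 persons/s

0.78650 persons/s


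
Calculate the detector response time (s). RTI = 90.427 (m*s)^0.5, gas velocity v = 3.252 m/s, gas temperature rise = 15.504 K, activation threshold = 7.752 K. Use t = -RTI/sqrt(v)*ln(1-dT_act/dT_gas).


dT_act/dT_gas = 0.5
ln(1 - 0.5) = -0.69315
t = -90.427 / sqrt(3.252) * -0.69315 = 34.757 s

34.757 s


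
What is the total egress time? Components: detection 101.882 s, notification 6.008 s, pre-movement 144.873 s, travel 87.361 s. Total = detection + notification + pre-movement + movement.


Total = 101.882 + 6.008 + 144.873 + 87.361 = 340.124 s

340.124 s


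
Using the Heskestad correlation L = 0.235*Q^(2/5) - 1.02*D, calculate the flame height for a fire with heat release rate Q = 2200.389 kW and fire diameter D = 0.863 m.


Q^(2/5) = 21.727
0.235 * Q^(2/5) = 5.1058
1.02 * D = 0.88026
L = 4.2256 m

4.2256 m


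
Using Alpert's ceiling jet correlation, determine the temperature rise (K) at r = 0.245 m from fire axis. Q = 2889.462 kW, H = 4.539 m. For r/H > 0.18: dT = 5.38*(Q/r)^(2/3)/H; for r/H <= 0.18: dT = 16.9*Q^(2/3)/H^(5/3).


r/H = 0.245 / 4.539 = 0.053977
r/H <= 0.18, so dT = 16.9*Q^(2/3)/H^(5/3)
Q^(2/3) = 202.87
H^(5/3) = 12.443
dT = 16.9 * 202.87 / 12.443 = 275.53 K

275.53 K


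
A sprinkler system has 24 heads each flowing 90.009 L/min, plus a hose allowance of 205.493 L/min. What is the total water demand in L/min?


Sprinkler demand = 24 * 90.009 = 2160.216 L/min
Total = 2160.216 + 205.493 = 2365.709 L/min

2365.709 L/min


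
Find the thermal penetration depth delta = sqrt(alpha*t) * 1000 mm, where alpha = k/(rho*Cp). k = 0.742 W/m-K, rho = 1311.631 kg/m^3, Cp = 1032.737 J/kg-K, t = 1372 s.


alpha = 0.742 / (1311.631 * 1032.737) = 5.4778e-07 m^2/s
alpha * t = 0.00075155
delta = sqrt(0.00075155) * 1000 = 27.414 mm

27.414 mm


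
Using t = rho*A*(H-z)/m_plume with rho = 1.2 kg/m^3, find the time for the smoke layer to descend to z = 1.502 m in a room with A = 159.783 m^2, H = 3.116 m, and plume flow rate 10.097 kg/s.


H - z = 1.614 m
t = 1.2 * 159.783 * 1.614 / 10.097 = 30.649 s

30.649 s


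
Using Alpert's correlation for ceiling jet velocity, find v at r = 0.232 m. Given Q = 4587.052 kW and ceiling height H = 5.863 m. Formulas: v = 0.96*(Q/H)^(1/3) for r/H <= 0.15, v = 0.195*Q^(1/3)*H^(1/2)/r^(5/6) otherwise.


r/H = 0.232 / 5.863 = 0.039570
r/H <= 0.15, so v = 0.96*(Q/H)^(1/3)
Q/H = 782.37
(Q/H)^(1/3) = 9.2145
v = 0.96 * 9.2145 = 8.8459 m/s

8.8459 m/s


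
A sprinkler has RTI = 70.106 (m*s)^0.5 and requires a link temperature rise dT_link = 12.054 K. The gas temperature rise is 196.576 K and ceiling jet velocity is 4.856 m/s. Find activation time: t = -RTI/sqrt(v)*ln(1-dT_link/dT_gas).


dT_link/dT_gas = 0.061320
ln(1 - 0.061320) = -0.063280
t = -70.106 / sqrt(4.856) * -0.063280 = 2.0132 s

2.0132 s


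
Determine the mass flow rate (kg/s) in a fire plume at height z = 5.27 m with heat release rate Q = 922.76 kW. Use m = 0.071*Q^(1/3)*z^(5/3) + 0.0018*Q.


Q^(1/3) = 9.7356
z^(5/3) = 15.959
First term = 0.071 * 9.7356 * 15.959 = 11.032
Second term = 0.0018 * 922.76 = 1.6610
m = 12.693 kg/s

12.693 kg/s


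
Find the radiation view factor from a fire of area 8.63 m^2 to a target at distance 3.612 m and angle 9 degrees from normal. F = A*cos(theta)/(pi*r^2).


cos(9 deg) = 0.98769
pi*r^2 = 40.987
F = 8.63 * 0.98769 / 40.987 = 0.20796

0.20796


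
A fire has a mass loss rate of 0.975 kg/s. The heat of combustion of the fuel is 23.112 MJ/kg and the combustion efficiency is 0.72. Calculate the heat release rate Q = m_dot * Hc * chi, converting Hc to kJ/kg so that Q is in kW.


Hc = 23.112 MJ/kg = 23.112 * 1000 kJ/kg = 23112 kJ/kg
Q = 0.975 kg/s * 23112 kJ/kg * 0.72 = 16224.624 kW

16224.624 kW


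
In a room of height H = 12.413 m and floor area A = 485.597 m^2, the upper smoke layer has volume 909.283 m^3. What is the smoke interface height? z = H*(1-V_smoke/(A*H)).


V/(A*H) = 0.15085
1 - 0.15085 = 0.84915
z = 12.413 * 0.84915 = 10.540 m

10.540 m


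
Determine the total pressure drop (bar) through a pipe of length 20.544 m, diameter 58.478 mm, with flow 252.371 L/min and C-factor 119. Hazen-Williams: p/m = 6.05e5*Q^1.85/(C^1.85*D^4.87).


Q^1.85 = 27783
C^1.85 = 6914.5
D^4.87 = 4.0295e+08
p/m = 0.0060327 bar/m
p_total = 0.0060327 * 20.544 = 0.12394 bar

0.12394 bar


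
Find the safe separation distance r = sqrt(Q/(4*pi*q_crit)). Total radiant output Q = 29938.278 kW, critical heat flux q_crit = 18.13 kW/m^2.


4*pi*q_crit = 227.83
Q/(4*pi*q_crit) = 131.41
r = sqrt(131.41) = 11.463 m

11.463 m


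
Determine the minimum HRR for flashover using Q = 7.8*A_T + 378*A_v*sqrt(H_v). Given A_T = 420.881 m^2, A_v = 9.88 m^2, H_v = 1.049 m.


7.8*A_T = 3282.9
sqrt(H_v) = 1.0242
378*A_v*sqrt(H_v) = 3825.0
Q = 3282.9 + 3825.0 = 7107.9 kW

7107.9 kW


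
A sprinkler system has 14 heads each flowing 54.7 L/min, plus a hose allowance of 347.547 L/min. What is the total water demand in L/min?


Sprinkler demand = 14 * 54.7 = 765.8 L/min
Total = 765.8 + 347.547 = 1113.347 L/min

1113.347 L/min


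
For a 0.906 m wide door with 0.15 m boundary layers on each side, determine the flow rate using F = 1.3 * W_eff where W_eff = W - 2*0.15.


W_eff = 0.906 - 0.30 = 0.606 m
F = 1.3 * 0.606 = 0.78780 persons/s

0.78780 persons/s


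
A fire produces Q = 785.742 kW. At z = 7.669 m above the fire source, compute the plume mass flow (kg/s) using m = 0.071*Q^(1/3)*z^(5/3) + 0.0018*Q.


Q^(1/3) = 9.2277
z^(5/3) = 29.824
First term = 0.071 * 9.2277 * 29.824 = 19.540
Second term = 0.0018 * 785.742 = 1.4143
m = 20.954 kg/s

20.954 kg/s


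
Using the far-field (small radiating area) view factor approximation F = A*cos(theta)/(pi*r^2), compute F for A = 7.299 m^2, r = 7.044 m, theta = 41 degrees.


cos(41 deg) = 0.75471
pi*r^2 = 155.88
F = 7.299 * 0.75471 / 155.88 = 0.035339

0.035339


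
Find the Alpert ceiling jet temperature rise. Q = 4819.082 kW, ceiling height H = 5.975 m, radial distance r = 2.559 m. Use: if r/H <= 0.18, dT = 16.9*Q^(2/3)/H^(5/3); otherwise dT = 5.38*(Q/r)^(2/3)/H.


r/H = 2.559 / 5.975 = 0.42828
r/H > 0.18, so dT = 5.38*(Q/r)^(2/3)/H
Q/r = 1883.2
(Q/r)^(2/3) = 152.50
dT = 5.38 * 152.50 / 5.975 = 137.31 K

137.31 K


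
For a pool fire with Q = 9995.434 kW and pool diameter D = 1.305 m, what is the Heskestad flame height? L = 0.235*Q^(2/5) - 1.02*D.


Q^(2/5) = 39.803
0.235 * Q^(2/5) = 9.3538
1.02 * D = 1.3311
L = 8.0227 m

8.0227 m


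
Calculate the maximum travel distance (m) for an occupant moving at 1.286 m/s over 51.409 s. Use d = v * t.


d = 1.286 * 51.409 = 66.112 m

66.112 m


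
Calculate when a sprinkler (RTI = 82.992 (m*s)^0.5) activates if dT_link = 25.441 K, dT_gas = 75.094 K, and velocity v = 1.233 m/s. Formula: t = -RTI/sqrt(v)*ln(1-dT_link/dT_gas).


dT_link/dT_gas = 0.33879
ln(1 - 0.33879) = -0.41368
t = -82.992 / sqrt(1.233) * -0.41368 = 30.919 s

30.919 s


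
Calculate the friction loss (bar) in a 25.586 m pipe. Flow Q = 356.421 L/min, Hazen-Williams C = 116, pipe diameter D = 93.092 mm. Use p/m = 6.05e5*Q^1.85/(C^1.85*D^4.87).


Q^1.85 = 52618
C^1.85 = 6595.5
D^4.87 = 3.8780e+09
p/m = 0.0012446 bar/m
p_total = 0.0012446 * 25.586 = 0.031845 bar

0.031845 bar


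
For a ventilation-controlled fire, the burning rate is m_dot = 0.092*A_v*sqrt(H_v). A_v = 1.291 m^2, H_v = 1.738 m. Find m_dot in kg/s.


sqrt(H_v) = 1.3183
m_dot = 0.092 * 1.291 * 1.3183 = 0.15658 kg/s

0.15658 kg/s


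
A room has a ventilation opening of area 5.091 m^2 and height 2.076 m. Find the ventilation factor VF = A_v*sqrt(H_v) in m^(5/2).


sqrt(H_v) = 1.4408
VF = 5.091 * 1.4408 = 7.3353 m^(5/2)

7.3353 m^(5/2)


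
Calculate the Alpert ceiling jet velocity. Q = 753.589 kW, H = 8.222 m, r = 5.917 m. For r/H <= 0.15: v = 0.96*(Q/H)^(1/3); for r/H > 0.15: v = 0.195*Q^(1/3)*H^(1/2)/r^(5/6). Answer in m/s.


r/H = 5.917 / 8.222 = 0.71965
r/H > 0.15, so v = 0.195*Q^(1/3)*H^(1/2)/r^(5/6)
Q^(1/3) = 9.1001
H^(1/2) = 2.8674
r^(5/6) = 4.3996
v = 0.195 * 9.1001 * 2.8674 / 4.3996 = 1.1565 m/s

1.1565 m/s


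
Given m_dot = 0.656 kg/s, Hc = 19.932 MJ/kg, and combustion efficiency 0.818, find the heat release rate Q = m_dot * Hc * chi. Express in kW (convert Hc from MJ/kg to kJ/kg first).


Hc = 19.932 MJ/kg = 19.932 * 1000 kJ/kg = 19932 kJ/kg
Q = 0.656 kg/s * 19932 kJ/kg * 0.818 = 10696 kW

10696 kW


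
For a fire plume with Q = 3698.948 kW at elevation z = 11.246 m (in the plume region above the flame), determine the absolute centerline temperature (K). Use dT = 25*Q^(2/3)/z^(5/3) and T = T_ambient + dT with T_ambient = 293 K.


Q^(2/3) = 239.18
z^(5/3) = 56.450
dT = 25 * 239.18 / 56.450 = 105.92 K
T = 293 + 105.92 = 398.92 K

398.92 K


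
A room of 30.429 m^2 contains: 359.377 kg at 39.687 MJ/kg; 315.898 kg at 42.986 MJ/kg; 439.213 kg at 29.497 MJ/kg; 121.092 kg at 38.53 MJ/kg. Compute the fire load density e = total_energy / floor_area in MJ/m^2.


Total energy = 359.377*39.687 + 315.898*42.986 + 439.213*29.497 + 121.092*38.53
= 14262.59 + 13579.19 + 12955.47 + 4665.675
= 45462.93 MJ
e = 45462.93 / 30.429 = 1494.1 MJ/m^2

1494.1 MJ/m^2


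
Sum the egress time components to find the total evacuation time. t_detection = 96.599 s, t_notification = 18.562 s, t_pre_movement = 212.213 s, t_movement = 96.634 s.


Total = 96.599 + 18.562 + 212.213 + 96.634 = 424.008 s

424.008 s


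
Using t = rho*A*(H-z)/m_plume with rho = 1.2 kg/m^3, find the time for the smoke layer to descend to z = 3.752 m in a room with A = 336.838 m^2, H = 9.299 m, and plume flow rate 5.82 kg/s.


H - z = 5.547 m
t = 1.2 * 336.838 * 5.547 / 5.82 = 385.25 s

385.25 s


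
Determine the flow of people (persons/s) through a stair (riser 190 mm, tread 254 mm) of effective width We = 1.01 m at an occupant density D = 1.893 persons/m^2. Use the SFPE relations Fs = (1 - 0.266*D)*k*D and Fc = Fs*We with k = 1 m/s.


1 - 0.266*D = 1 - 0.266*1.893 = 0.49646
Fs = 0.49646 * 1 * 1.893 = 0.93980 persons/(s*m)
Fc = 0.93980 * 1.01 = 0.94920 persons/s

0.94920 persons/s


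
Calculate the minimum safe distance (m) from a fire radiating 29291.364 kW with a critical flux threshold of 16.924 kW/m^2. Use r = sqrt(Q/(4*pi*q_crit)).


4*pi*q_crit = 212.67
Q/(4*pi*q_crit) = 137.73
r = sqrt(137.73) = 11.736 m

11.736 m


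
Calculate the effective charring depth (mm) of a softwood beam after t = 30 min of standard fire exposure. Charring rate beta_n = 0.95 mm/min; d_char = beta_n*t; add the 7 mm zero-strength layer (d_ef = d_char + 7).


d_char = 0.95 * 30 = 28.5 mm
d_ef = 28.5 + 1.0*7 = 35.5 mm

35.5 mm


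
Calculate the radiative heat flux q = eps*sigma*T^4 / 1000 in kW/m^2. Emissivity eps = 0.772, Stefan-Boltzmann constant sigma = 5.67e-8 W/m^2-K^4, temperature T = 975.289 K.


T^4 = 9.0476e+11
q = 0.772 * 5.67e-8 * 9.0476e+11 / 1000 = 39.604 kW/m^2

39.604 kW/m^2


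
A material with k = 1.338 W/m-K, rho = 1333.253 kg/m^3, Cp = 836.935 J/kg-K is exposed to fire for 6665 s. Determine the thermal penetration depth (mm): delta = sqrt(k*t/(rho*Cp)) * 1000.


alpha = 1.338 / (1333.253 * 836.935) = 1.1991e-06 m^2/s
alpha * t = 0.0079919
delta = sqrt(0.0079919) * 1000 = 89.398 mm

89.398 mm


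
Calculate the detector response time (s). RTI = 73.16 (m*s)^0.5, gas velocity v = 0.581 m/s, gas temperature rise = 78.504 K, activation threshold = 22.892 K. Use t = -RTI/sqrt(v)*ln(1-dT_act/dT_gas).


dT_act/dT_gas = 0.29160
ln(1 - 0.29160) = -0.34475
t = -73.16 / sqrt(0.581) * -0.34475 = 33.090 s

33.090 s


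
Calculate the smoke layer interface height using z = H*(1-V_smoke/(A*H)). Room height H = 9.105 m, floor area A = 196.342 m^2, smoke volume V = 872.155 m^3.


V/(A*H) = 0.48787
1 - 0.48787 = 0.51213
z = 9.105 * 0.51213 = 4.6630 m

4.6630 m


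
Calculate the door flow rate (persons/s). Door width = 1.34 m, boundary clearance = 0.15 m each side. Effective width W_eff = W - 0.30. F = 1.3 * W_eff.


W_eff = 1.34 - 0.30 = 1.04 m
F = 1.3 * 1.04 = 1.352 persons/s

1.352 persons/s


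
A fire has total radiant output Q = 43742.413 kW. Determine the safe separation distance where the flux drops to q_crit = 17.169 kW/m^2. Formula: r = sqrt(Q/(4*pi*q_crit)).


4*pi*q_crit = 215.75
Q/(4*pi*q_crit) = 202.74
r = sqrt(202.74) = 14.239 m

14.239 m


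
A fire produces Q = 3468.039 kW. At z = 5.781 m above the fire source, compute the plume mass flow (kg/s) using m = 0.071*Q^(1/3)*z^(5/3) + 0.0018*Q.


Q^(1/3) = 15.137
z^(5/3) = 18.621
First term = 0.071 * 15.137 * 18.621 = 20.012
Second term = 0.0018 * 3468.039 = 6.2425
m = 26.255 kg/s

26.255 kg/s


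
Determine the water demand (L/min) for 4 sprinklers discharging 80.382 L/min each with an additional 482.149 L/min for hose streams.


Sprinkler demand = 4 * 80.382 = 321.528 L/min
Total = 321.528 + 482.149 = 803.677 L/min

803.677 L/min


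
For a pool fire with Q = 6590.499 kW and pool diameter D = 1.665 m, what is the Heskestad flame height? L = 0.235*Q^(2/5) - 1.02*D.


Q^(2/5) = 33.695
0.235 * Q^(2/5) = 7.9184
1.02 * D = 1.6983
L = 6.2201 m

6.2201 m


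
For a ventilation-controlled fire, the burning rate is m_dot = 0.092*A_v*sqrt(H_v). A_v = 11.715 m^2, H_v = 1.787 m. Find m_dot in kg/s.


sqrt(H_v) = 1.3368
m_dot = 0.092 * 11.715 * 1.3368 = 1.4408 kg/s

1.4408 kg/s


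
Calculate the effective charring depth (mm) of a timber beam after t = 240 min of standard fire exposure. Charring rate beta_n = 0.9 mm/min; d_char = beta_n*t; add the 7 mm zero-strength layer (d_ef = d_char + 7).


d_char = 0.9 * 240 = 216 mm
d_ef = 216 + 1.0*7 = 223 mm

223 mm


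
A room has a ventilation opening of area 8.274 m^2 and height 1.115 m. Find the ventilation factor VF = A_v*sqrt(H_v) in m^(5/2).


sqrt(H_v) = 1.0559
VF = 8.274 * 1.0559 = 8.7368 m^(5/2)

8.7368 m^(5/2)


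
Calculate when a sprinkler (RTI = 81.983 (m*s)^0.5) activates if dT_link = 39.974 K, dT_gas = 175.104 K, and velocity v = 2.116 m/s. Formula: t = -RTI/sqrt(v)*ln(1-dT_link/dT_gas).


dT_link/dT_gas = 0.22829
ln(1 - 0.22829) = -0.25914
t = -81.983 / sqrt(2.116) * -0.25914 = 14.605 s

14.605 s


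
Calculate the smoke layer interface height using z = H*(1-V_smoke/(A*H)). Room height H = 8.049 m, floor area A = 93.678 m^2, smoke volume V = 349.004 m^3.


V/(A*H) = 0.46286
1 - 0.46286 = 0.53714
z = 8.049 * 0.53714 = 4.3234 m

4.3234 m


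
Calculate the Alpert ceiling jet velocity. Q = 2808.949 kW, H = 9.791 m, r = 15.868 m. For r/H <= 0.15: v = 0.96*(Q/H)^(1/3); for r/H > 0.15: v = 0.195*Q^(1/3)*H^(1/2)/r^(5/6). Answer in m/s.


r/H = 15.868 / 9.791 = 1.6207
r/H > 0.15, so v = 0.195*Q^(1/3)*H^(1/2)/r^(5/6)
Q^(1/3) = 14.110
H^(1/2) = 3.1291
r^(5/6) = 10.010
v = 0.195 * 14.110 * 3.1291 / 10.010 = 0.86006 m/s

0.86006 m/s


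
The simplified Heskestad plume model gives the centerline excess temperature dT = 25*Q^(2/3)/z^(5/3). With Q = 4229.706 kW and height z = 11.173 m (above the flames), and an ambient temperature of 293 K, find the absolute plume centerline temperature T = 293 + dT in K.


Q^(2/3) = 261.54
z^(5/3) = 55.841
dT = 25 * 261.54 / 55.841 = 117.09 K
T = 293 + 117.09 = 410.09 K

410.09 K


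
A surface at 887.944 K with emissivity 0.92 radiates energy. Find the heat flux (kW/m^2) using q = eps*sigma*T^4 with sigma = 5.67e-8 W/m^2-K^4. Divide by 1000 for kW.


T^4 = 6.2164e+11
q = 0.92 * 5.67e-8 * 6.2164e+11 / 1000 = 32.427 kW/m^2

32.427 kW/m^2


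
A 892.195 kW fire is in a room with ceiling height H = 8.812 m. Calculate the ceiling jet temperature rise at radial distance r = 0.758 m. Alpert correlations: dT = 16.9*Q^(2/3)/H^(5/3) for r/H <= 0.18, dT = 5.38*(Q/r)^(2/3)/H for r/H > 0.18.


r/H = 0.758 / 8.812 = 0.086019
r/H <= 0.18, so dT = 16.9*Q^(2/3)/H^(5/3)
Q^(2/3) = 92.677
H^(5/3) = 37.594
dT = 16.9 * 92.677 / 37.594 = 41.662 K

41.662 K


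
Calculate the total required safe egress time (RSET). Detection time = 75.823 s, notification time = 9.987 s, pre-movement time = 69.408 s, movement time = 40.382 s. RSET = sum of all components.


Total = 75.823 + 9.987 + 69.408 + 40.382 = 195.6 s

195.6 s


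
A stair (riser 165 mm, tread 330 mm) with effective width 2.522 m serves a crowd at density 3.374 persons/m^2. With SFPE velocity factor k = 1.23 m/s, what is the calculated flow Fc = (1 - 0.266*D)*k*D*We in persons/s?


1 - 0.266*D = 1 - 0.266*3.374 = 0.10252
Fs = 0.10252 * 1.23 * 3.374 = 0.42544 persons/(s*m)
Fc = 0.42544 * 2.522 = 1.0730 persons/s

1.0730 persons/s


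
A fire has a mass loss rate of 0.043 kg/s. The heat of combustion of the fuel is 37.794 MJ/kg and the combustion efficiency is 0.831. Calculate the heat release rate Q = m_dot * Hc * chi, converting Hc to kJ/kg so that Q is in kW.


Hc = 37.794 MJ/kg = 37.794 * 1000 kJ/kg = 37794 kJ/kg
Q = 0.043 kg/s * 37794 kJ/kg * 0.831 = 1350.5 kW

1350.5 kW


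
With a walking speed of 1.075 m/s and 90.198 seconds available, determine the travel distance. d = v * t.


d = 1.075 * 90.198 = 96.963 m

96.963 m


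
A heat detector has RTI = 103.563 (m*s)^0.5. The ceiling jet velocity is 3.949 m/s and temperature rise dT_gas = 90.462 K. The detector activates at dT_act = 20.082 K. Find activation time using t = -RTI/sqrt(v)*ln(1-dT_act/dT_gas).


dT_act/dT_gas = 0.22199
ln(1 - 0.22199) = -0.25102
t = -103.563 / sqrt(3.949) * -0.25102 = 13.082 s

13.082 s


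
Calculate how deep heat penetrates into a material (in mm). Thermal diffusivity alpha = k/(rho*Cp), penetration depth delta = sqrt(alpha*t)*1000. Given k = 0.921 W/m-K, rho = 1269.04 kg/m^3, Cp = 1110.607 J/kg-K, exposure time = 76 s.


alpha = 0.921 / (1269.04 * 1110.607) = 6.5347e-07 m^2/s
alpha * t = 4.9664e-05
delta = sqrt(4.9664e-05) * 1000 = 7.0472 mm

7.0472 mm


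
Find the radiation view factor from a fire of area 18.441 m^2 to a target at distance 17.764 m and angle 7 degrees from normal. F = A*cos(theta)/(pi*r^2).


cos(7 deg) = 0.99255
pi*r^2 = 991.36
F = 18.441 * 0.99255 / 991.36 = 0.018463

0.018463


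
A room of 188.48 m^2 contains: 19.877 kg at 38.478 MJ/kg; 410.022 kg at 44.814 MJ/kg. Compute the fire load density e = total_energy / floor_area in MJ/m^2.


Total energy = 19.877*38.478 + 410.022*44.814
= 764.8272 + 18374.73
= 19139.55 MJ
e = 19139.55 / 188.48 = 101.55 MJ/m^2

101.55 MJ/m^2


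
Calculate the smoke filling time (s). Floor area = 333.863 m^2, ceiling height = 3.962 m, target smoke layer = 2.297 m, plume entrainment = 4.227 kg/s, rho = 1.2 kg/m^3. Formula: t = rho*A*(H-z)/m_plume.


H - z = 1.665 m
t = 1.2 * 333.863 * 1.665 / 4.227 = 157.81 s

157.81 s


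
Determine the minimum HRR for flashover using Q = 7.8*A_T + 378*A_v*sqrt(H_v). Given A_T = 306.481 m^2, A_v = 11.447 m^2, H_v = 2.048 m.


7.8*A_T = 2390.6
sqrt(H_v) = 1.4311
378*A_v*sqrt(H_v) = 6192.2
Q = 2390.6 + 6192.2 = 8582.8 kW

8582.8 kW


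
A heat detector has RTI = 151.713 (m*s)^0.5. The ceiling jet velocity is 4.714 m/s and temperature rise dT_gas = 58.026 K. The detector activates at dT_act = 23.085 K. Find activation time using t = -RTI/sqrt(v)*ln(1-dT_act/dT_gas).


dT_act/dT_gas = 0.39784
ln(1 - 0.39784) = -0.50723
t = -151.713 / sqrt(4.714) * -0.50723 = 35.443 s

35.443 s


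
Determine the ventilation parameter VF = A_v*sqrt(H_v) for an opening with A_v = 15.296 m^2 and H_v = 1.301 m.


sqrt(H_v) = 1.1406
VF = 15.296 * 1.1406 = 17.447 m^(5/2)

17.447 m^(5/2)


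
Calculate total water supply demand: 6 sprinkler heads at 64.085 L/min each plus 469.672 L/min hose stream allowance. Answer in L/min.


Sprinkler demand = 6 * 64.085 = 384.51 L/min
Total = 384.51 + 469.672 = 854.182 L/min

854.182 L/min


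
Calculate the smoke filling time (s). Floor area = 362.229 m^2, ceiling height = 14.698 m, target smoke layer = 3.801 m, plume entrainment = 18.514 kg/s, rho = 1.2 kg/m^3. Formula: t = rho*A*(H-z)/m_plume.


H - z = 10.897 m
t = 1.2 * 362.229 * 10.897 / 18.514 = 255.84 s

255.84 s


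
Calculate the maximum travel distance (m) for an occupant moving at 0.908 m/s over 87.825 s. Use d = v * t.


d = 0.908 * 87.825 = 79.745 m

79.745 m


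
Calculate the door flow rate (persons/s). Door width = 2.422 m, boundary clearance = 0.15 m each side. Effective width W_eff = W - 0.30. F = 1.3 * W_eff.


W_eff = 2.422 - 0.30 = 2.122 m
F = 1.3 * 2.122 = 2.7586 persons/s

2.7586 persons/s


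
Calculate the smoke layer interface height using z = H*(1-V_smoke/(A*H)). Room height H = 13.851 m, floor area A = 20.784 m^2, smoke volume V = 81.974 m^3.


V/(A*H) = 0.28475
1 - 0.28475 = 0.71525
z = 13.851 * 0.71525 = 9.9069 m

9.9069 m
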